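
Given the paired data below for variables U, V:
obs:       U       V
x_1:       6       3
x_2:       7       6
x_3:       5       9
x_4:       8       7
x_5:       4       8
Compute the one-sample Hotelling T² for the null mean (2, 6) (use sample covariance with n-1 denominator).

Step 1 — sample mean vector:
  mean(U) = (6 + 7 + 5 + 8 + 4) / 5 = 30/5 = 6
  mean(V) = (3 + 6 + 9 + 7 + 8) / 5 = 33/5 = 6.6
  x̄ = (6, 6.6),  deviation x̄ - mu_0 = (6, 6.6) - (2, 6) = (4, 0.6).

Step 2 — sample covariance matrix, S[i,j] = (1/(n-1)) · Σ_k (x_{k,i} - mean_i) · (x_{k,j} - mean_j), divisor n-1 = 4:
  S[U,U] = ((0)·(0) + (1)·(1) + (-1)·(-1) + (2)·(2) + (-2)·(-2)) / 4 = 10/4 = 2.5
  S[U,V] = ((0)·(-3.6) + (1)·(-0.6) + (-1)·(2.4) + (2)·(0.4) + (-2)·(1.4)) / 4 = -5/4 = -1.25
  S[V,V] = ((-3.6)·(-3.6) + (-0.6)·(-0.6) + (2.4)·(2.4) + (0.4)·(0.4) + (1.4)·(1.4)) / 4 = 21.2/4 = 5.3
  S = [[2.5, -1.25],
 [-1.25, 5.3]].

Step 3 — invert S. det(S) = 2.5·5.3 - (-1.25)² = 11.6875.
  S^{-1} = (1/det) · [[d, -b], [-b, a]] = [[0.4535, 0.107],
 [0.107, 0.2139]].

Step 4 — quadratic form (x̄ - mu_0)^T · S^{-1} · (x̄ - mu_0):
  S^{-1} · (x̄ - mu_0) = (1.8781, 0.5561),
  (x̄ - mu_0)^T · [...] = (4)·(1.8781) + (0.6)·(0.5561) = 7.846.

Step 5 — scale by n: T² = 5 · 7.846 = 39.2299.

T² ≈ 39.2299


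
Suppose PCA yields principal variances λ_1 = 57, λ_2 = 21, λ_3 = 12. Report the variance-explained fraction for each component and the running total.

Step 1 — total variance = trace(Sigma) = Σ λ_i = 57 + 21 + 12 = 90.

Step 2 — fraction explained by component i = λ_i / Σ λ:
  PC1: 57/90 = 0.6333
  PC2: 21/90 = 0.2333
  PC3: 12/90 = 0.1333

Step 3 — cumulative fraction after k components = (λ_1 + ... + λ_k) / Σ λ:
  k = 1: 57/90 = 0.6333
  k = 2: (57 + 21)/90 = 78/90 = 0.8667
  k = 3: (57 + 21 + 12)/90 = 90/90 = 1

Summary (fraction, with percent):

explained: PC1 0.6333 (63.33%), PC2 0.2333 (23.33%), PC3 0.1333 (13.33%);  cumulative: 0.6333, 0.8667, 1


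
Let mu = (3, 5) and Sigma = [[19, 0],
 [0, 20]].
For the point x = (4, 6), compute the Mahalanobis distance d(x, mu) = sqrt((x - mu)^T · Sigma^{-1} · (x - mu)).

Step 1 — centre the observation: (x - mu) = (1, 1).

Step 2 — invert Sigma. det(Sigma) = 19·20 - (0)² = 380.
  Sigma^{-1} = (1/det) · [[d, -b], [-b, a]] = [[0.0526, 0],
 [0, 0.05]].

Step 3 — form the quadratic (x - mu)^T · Sigma^{-1} · (x - mu):
  Sigma^{-1} · (x - mu) = (0.0526, 0.05).
  (x - mu)^T · [Sigma^{-1} · (x - mu)] = (1)·(0.0526) + (1)·(0.05) = 0.1026.

Step 4 — take square root: d = √(0.1026) ≈ 0.3204.

d(x, mu) = √(0.1026) ≈ 0.3204


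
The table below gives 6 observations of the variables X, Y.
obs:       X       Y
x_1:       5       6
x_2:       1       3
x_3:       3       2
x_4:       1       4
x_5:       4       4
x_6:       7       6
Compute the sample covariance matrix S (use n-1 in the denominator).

Step 1 — column means:
  mean(X) = (5 + 1 + 3 + 1 + 4 + 7) / 6 = 21/6 = 3.5
  mean(Y) = (6 + 3 + 2 + 4 + 4 + 6) / 6 = 25/6 = 4.1667

Step 2 — sample covariance S[i,j] = (1/(n-1)) · Σ_k (x_{k,i} - mean_i) · (x_{k,j} - mean_j), with n-1 = 5.
  S[X,X] = ((1.5)·(1.5) + (-2.5)·(-2.5) + (-0.5)·(-0.5) + (-2.5)·(-2.5) + (0.5)·(0.5) + (3.5)·(3.5)) / 5 = 27.5/5 = 5.5
  S[X,Y] = ((1.5)·(1.8333) + (-2.5)·(-1.1667) + (-0.5)·(-2.1667) + (-2.5)·(-0.1667) + (0.5)·(-0.1667) + (3.5)·(1.8333)) / 5 = 13.5/5 = 2.7
  S[Y,Y] = ((1.8333)·(1.8333) + (-1.1667)·(-1.1667) + (-2.1667)·(-2.1667) + (-0.1667)·(-0.1667) + (-0.1667)·(-0.1667) + (1.8333)·(1.8333)) / 5 = 12.8333/5 = 2.5667

S is symmetric (S[j,i] = S[i,j]). Assembling:

S = [[5.5, 2.7],
 [2.7, 2.5667]]


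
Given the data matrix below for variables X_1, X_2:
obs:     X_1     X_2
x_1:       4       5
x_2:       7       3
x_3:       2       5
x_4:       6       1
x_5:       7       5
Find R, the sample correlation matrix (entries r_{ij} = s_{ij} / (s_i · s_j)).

Step 1 — column means:
  mean(X_1) = (4 + 7 + 2 + 6 + 7) / 5 = 26/5 = 5.2
  mean(X_2) = (5 + 3 + 5 + 1 + 5) / 5 = 19/5 = 3.8

Step 2 — sample variances and covariances s[i,j] = (1/(n-1)) · Σ_k (x_{k,i} - mean_i) · (x_{k,j} - mean_j), with n-1 = 4:
  s[X_1,X_1] = ((-1.2)·(-1.2) + (1.8)·(1.8) + (-3.2)·(-3.2) + (0.8)·(0.8) + (1.8)·(1.8)) / 4 = 18.8/4 = 4.7
  s[X_1,X_2] = ((-1.2)·(1.2) + (1.8)·(-0.8) + (-3.2)·(1.2) + (0.8)·(-2.8) + (1.8)·(1.2)) / 4 = -6.8/4 = -1.7
  s[X_2,X_2] = ((1.2)·(1.2) + (-0.8)·(-0.8) + (1.2)·(1.2) + (-2.8)·(-2.8) + (1.2)·(1.2)) / 4 = 12.8/4 = 3.2
  Sample standard deviations s_i = √(s[i,i]):
  s(X_1) = √(4.7) = 2.1679
  s(X_2) = √(3.2) = 1.7889

Step 3 — r_{ij} = s_{ij} / (s_i · s_j):
  r[X_1,X_1] = 1 (diagonal).
  r[X_1,X_2] = -1.7 / (2.1679 · 1.7889) = -1.7 / 3.8781 = -0.4384
  r[X_2,X_2] = 1 (diagonal).

R is symmetric with unit diagonal. Assembling:

R = [[1, -0.4384],
 [-0.4384, 1]]


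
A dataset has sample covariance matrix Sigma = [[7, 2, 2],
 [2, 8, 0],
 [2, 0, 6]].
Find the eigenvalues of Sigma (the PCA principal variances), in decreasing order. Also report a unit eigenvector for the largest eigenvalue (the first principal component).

Step 1 — characteristic polynomial p(λ) = det(λI - Sigma) = λ³ - tr·λ² + c_1·λ - det, where tr = trace, c_1 = sum of the principal 2×2 minors, det = det(Sigma):
  tr = 7 + 8 + 6 = 21,
  c_1 = (7·8 - (2)²) + (7·6 - (2)²) + (8·6 - (0)²) = 52 + 38 + 48 = 138,
  det = 7·(8·6 - (0)²) - (2)·((2)·6 - (0)·(2)) + (2)·((2)·(0) - 8·(2)) = 7·(48) - (2)·(12) + (2)·(-16) = 280.
  So p(λ) = λ³ - 21λ² + 138λ - 280.
Step 2 — look for an integer root (rational root theorem: any rational root is an integer divisor of 280). Testing λ = 4:
  p(4) = 64 - 336 + 552 - 280 = 0  ✓
  Dividing out (λ - 4): p(λ) = (λ - 4)(λ² - 17λ + 70).
Step 3 — remaining eigenvalues from the quadratic λ² - 17λ + 70 = 0:
  Δ = 17² - 4·70 = 289 - 280 = 9,  λ = (17 ± √9)/2 = (17 ± 3)/2 = 10 or 7.
  Sorted: λ_1 = 10,  λ_2 = 7,  λ_3 = 4  (check: sum = 21 = tr ✓).

Step 4 — unit eigenvector for λ_1 = 10: v spans the null space of (Sigma - λ_1 I), whose rows are
  r_1 = (-3, 2, 2),  r_2 = (2, -2, 0),  r_3 = (2, 0, -4).
  v is orthogonal to every row, so take v ∝ r_1 × r_2 = ((2)·(0) - (2)·(-2), (2)·(2) - (-3)·(0), (-3)·(-2) - (2)·(2)) = (4, 4, 2).
  Rescale (divide by 2): u = (2, 2, 1).
  ||u|| = √((2)² + (2)² + (1)²) = √(9) = 3,  v_1 = u/||u|| ≈ (0.6667, 0.6667, 0.3333) (||v_1|| = 1).

λ_1 = 10,  λ_2 = 7,  λ_3 = 4;  v_1 ≈ (0.6667, 0.6667, 0.3333)


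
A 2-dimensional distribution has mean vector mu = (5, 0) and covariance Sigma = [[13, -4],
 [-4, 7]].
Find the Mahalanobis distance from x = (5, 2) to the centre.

Step 1 — centre the observation: (x - mu) = (0, 2).

Step 2 — invert Sigma. det(Sigma) = 13·7 - (-4)² = 75.
  Sigma^{-1} = (1/det) · [[d, -b], [-b, a]] = [[0.0933, 0.0533],
 [0.0533, 0.1733]].

Step 3 — form the quadratic (x - mu)^T · Sigma^{-1} · (x - mu):
  Sigma^{-1} · (x - mu) = (0.1067, 0.3467).
  (x - mu)^T · [Sigma^{-1} · (x - mu)] = (0)·(0.1067) + (2)·(0.3467) = 0.6933.

Step 4 — take square root: d = √(0.6933) ≈ 0.8327.

d(x, mu) = √(0.6933) ≈ 0.8327


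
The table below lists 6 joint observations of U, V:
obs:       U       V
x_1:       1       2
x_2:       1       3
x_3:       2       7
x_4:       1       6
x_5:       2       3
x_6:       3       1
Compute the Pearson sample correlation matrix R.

Step 1 — column means:
  mean(U) = (1 + 1 + 2 + 1 + 2 + 3) / 6 = 10/6 = 1.6667
  mean(V) = (2 + 3 + 7 + 6 + 3 + 1) / 6 = 22/6 = 3.6667

Step 2 — sample variances and covariances s[i,j] = (1/(n-1)) · Σ_k (x_{k,i} - mean_i) · (x_{k,j} - mean_j), with n-1 = 5:
  s[U,U] = ((-0.6667)·(-0.6667) + (-0.6667)·(-0.6667) + (0.3333)·(0.3333) + (-0.6667)·(-0.6667) + (0.3333)·(0.3333) + (1.3333)·(1.3333)) / 5 = 3.3333/5 = 0.6667
  s[U,V] = ((-0.6667)·(-1.6667) + (-0.6667)·(-0.6667) + (0.3333)·(3.3333) + (-0.6667)·(2.3333) + (0.3333)·(-0.6667) + (1.3333)·(-2.6667)) / 5 = -2.6667/5 = -0.5333
  s[V,V] = ((-1.6667)·(-1.6667) + (-0.6667)·(-0.6667) + (3.3333)·(3.3333) + (2.3333)·(2.3333) + (-0.6667)·(-0.6667) + (-2.6667)·(-2.6667)) / 5 = 27.3333/5 = 5.4667
  Sample standard deviations s_i = √(s[i,i]):
  s(U) = √(0.6667) = 0.8165
  s(V) = √(5.4667) = 2.3381

Step 3 — r_{ij} = s_{ij} / (s_i · s_j):
  r[U,U] = 1 (diagonal).
  r[U,V] = -0.5333 / (0.8165 · 2.3381) = -0.5333 / 1.909 = -0.2794
  r[V,V] = 1 (diagonal).

R is symmetric with unit diagonal. Assembling:

R = [[1, -0.2794],
 [-0.2794, 1]]


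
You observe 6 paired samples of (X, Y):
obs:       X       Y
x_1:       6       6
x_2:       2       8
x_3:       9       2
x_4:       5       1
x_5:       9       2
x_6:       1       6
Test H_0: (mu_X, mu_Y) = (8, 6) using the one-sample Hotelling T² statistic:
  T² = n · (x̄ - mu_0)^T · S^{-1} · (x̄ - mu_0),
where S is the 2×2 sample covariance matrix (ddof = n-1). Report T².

Step 1 — sample mean vector:
  mean(X) = (6 + 2 + 9 + 5 + 9 + 1) / 6 = 32/6 = 5.3333
  mean(Y) = (6 + 8 + 2 + 1 + 2 + 6) / 6 = 25/6 = 4.1667
  x̄ = (5.3333, 4.1667),  deviation x̄ - mu_0 = (5.3333, 4.1667) - (8, 6) = (-2.6667, -1.8333).

Step 2 — sample covariance matrix, S[i,j] = (1/(n-1)) · Σ_k (x_{k,i} - mean_i) · (x_{k,j} - mean_j), divisor n-1 = 5:
  S[X,X] = ((0.6667)·(0.6667) + (-3.3333)·(-3.3333) + (3.6667)·(3.6667) + (-0.3333)·(-0.3333) + (3.6667)·(3.6667) + (-4.3333)·(-4.3333)) / 5 = 57.3333/5 = 11.4667
  S[X,Y] = ((0.6667)·(1.8333) + (-3.3333)·(3.8333) + (3.6667)·(-2.1667) + (-0.3333)·(-3.1667) + (3.6667)·(-2.1667) + (-4.3333)·(1.8333)) / 5 = -34.3333/5 = -6.8667
  S[Y,Y] = ((1.8333)·(1.8333) + (3.8333)·(3.8333) + (-2.1667)·(-2.1667) + (-3.1667)·(-3.1667) + (-2.1667)·(-2.1667) + (1.8333)·(1.8333)) / 5 = 40.8333/5 = 8.1667
  S = [[11.4667, -6.8667],
 [-6.8667, 8.1667]].

Step 3 — invert S. det(S) = 11.4667·8.1667 - (-6.8667)² = 46.4933.
  S^{-1} = (1/det) · [[d, -b], [-b, a]] = [[0.1757, 0.1477],
 [0.1477, 0.2466]].

Step 4 — quadratic form (x̄ - mu_0)^T · S^{-1} · (x̄ - mu_0):
  S^{-1} · (x̄ - mu_0) = (-0.7392, -0.846),
  (x̄ - mu_0)^T · [...] = (-2.6667)·(-0.7392) + (-1.8333)·(-0.846) = 3.5221.

Step 5 — scale by n: T² = 6 · 3.5221 = 21.1328.

T² ≈ 21.1328


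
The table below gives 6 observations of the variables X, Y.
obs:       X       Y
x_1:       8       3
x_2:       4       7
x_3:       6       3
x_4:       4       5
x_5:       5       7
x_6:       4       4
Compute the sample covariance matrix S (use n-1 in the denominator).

Step 1 — column means:
  mean(X) = (8 + 4 + 6 + 4 + 5 + 4) / 6 = 31/6 = 5.1667
  mean(Y) = (3 + 7 + 3 + 5 + 7 + 4) / 6 = 29/6 = 4.8333

Step 2 — sample covariance S[i,j] = (1/(n-1)) · Σ_k (x_{k,i} - mean_i) · (x_{k,j} - mean_j), with n-1 = 5.
  S[X,X] = ((2.8333)·(2.8333) + (-1.1667)·(-1.1667) + (0.8333)·(0.8333) + (-1.1667)·(-1.1667) + (-0.1667)·(-0.1667) + (-1.1667)·(-1.1667)) / 5 = 12.8333/5 = 2.5667
  S[X,Y] = ((2.8333)·(-1.8333) + (-1.1667)·(2.1667) + (0.8333)·(-1.8333) + (-1.1667)·(0.1667) + (-0.1667)·(2.1667) + (-1.1667)·(-0.8333)) / 5 = -8.8333/5 = -1.7667
  S[Y,Y] = ((-1.8333)·(-1.8333) + (2.1667)·(2.1667) + (-1.8333)·(-1.8333) + (0.1667)·(0.1667) + (2.1667)·(2.1667) + (-0.8333)·(-0.8333)) / 5 = 16.8333/5 = 3.3667

S is symmetric (S[j,i] = S[i,j]). Assembling:

S = [[2.5667, -1.7667],
 [-1.7667, 3.3667]]


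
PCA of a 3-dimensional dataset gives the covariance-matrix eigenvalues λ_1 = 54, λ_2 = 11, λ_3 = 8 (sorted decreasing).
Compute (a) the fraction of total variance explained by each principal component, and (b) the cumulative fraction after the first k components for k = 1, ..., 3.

Step 1 — total variance = trace(Sigma) = Σ λ_i = 54 + 11 + 8 = 73.

Step 2 — fraction explained by component i = λ_i / Σ λ:
  PC1: 54/73 = 0.7397
  PC2: 11/73 = 0.1507
  PC3: 8/73 = 0.1096

Step 3 — cumulative fraction after k components = (λ_1 + ... + λ_k) / Σ λ:
  k = 1: 54/73 = 0.7397
  k = 2: (54 + 11)/73 = 65/73 = 0.8904
  k = 3: (54 + 11 + 8)/73 = 73/73 = 1

Summary (fraction, with percent):

explained: PC1 0.7397 (73.97%), PC2 0.1507 (15.07%), PC3 0.1096 (10.96%);  cumulative: 0.7397, 0.8904, 1


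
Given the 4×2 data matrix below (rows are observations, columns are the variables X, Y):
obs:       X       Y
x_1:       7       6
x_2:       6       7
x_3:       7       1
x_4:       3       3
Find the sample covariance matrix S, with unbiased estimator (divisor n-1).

Step 1 — column means:
  mean(X) = (7 + 6 + 7 + 3) / 4 = 23/4 = 5.75
  mean(Y) = (6 + 7 + 1 + 3) / 4 = 17/4 = 4.25

Step 2 — sample covariance S[i,j] = (1/(n-1)) · Σ_k (x_{k,i} - mean_i) · (x_{k,j} - mean_j), with n-1 = 3.
  S[X,X] = ((1.25)·(1.25) + (0.25)·(0.25) + (1.25)·(1.25) + (-2.75)·(-2.75)) / 3 = 10.75/3 = 3.5833
  S[X,Y] = ((1.25)·(1.75) + (0.25)·(2.75) + (1.25)·(-3.25) + (-2.75)·(-1.25)) / 3 = 2.25/3 = 0.75
  S[Y,Y] = ((1.75)·(1.75) + (2.75)·(2.75) + (-3.25)·(-3.25) + (-1.25)·(-1.25)) / 3 = 22.75/3 = 7.5833

S is symmetric (S[j,i] = S[i,j]). Assembling:

S = [[3.5833, 0.75],
 [0.75, 7.5833]]


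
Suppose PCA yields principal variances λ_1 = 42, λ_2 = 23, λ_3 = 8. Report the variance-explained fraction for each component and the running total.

Step 1 — total variance = trace(Sigma) = Σ λ_i = 42 + 23 + 8 = 73.

Step 2 — fraction explained by component i = λ_i / Σ λ:
  PC1: 42/73 = 0.5753
  PC2: 23/73 = 0.3151
  PC3: 8/73 = 0.1096

Step 3 — cumulative fraction after k components = (λ_1 + ... + λ_k) / Σ λ:
  k = 1: 42/73 = 0.5753
  k = 2: (42 + 23)/73 = 65/73 = 0.8904
  k = 3: (42 + 23 + 8)/73 = 73/73 = 1

Summary (fraction, with percent):

explained: PC1 0.5753 (57.53%), PC2 0.3151 (31.51%), PC3 0.1096 (10.96%);  cumulative: 0.5753, 0.8904, 1


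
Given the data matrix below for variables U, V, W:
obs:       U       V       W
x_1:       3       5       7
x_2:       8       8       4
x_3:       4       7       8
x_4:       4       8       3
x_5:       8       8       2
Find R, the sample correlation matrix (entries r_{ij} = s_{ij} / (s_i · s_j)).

Step 1 — column means:
  mean(U) = (3 + 8 + 4 + 4 + 8) / 5 = 27/5 = 5.4
  mean(V) = (5 + 8 + 7 + 8 + 8) / 5 = 36/5 = 7.2
  mean(W) = (7 + 4 + 8 + 3 + 2) / 5 = 24/5 = 4.8

Step 2 — sample variances and covariances s[i,j] = (1/(n-1)) · Σ_k (x_{k,i} - mean_i) · (x_{k,j} - mean_j), with n-1 = 4:
  s[U,U] = ((-2.4)·(-2.4) + (2.6)·(2.6) + (-1.4)·(-1.4) + (-1.4)·(-1.4) + (2.6)·(2.6)) / 4 = 23.2/4 = 5.8
  s[U,V] = ((-2.4)·(-2.2) + (2.6)·(0.8) + (-1.4)·(-0.2) + (-1.4)·(0.8) + (2.6)·(0.8)) / 4 = 8.6/4 = 2.15
  s[U,W] = ((-2.4)·(2.2) + (2.6)·(-0.8) + (-1.4)·(3.2) + (-1.4)·(-1.8) + (2.6)·(-2.8)) / 4 = -16.6/4 = -4.15
  s[V,V] = ((-2.2)·(-2.2) + (0.8)·(0.8) + (-0.2)·(-0.2) + (0.8)·(0.8) + (0.8)·(0.8)) / 4 = 6.8/4 = 1.7
  s[V,W] = ((-2.2)·(2.2) + (0.8)·(-0.8) + (-0.2)·(3.2) + (0.8)·(-1.8) + (0.8)·(-2.8)) / 4 = -9.8/4 = -2.45
  s[W,W] = ((2.2)·(2.2) + (-0.8)·(-0.8) + (3.2)·(3.2) + (-1.8)·(-1.8) + (-2.8)·(-2.8)) / 4 = 26.8/4 = 6.7
  Sample standard deviations s_i = √(s[i,i]):
  s(U) = √(5.8) = 2.4083
  s(V) = √(1.7) = 1.3038
  s(W) = √(6.7) = 2.5884

Step 3 — r_{ij} = s_{ij} / (s_i · s_j):
  r[U,U] = 1 (diagonal).
  r[U,V] = 2.15 / (2.4083 · 1.3038) = 2.15 / 3.1401 = 0.6847
  r[U,W] = -4.15 / (2.4083 · 2.5884) = -4.15 / 6.2338 = -0.6657
  r[V,V] = 1 (diagonal).
  r[V,W] = -2.45 / (1.3038 · 2.5884) = -2.45 / 3.3749 = -0.7259
  r[W,W] = 1 (diagonal).

R is symmetric with unit diagonal. Assembling:

R = [[1, 0.6847, -0.6657],
 [0.6847, 1, -0.7259],
 [-0.6657, -0.7259, 1]]


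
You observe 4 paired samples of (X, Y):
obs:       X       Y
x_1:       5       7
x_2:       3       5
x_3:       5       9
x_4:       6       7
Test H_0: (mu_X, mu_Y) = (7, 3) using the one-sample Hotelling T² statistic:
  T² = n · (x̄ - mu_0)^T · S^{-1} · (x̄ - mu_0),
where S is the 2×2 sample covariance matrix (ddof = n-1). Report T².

Step 1 — sample mean vector:
  mean(X) = (5 + 3 + 5 + 6) / 4 = 19/4 = 4.75
  mean(Y) = (7 + 5 + 9 + 7) / 4 = 28/4 = 7
  x̄ = (4.75, 7),  deviation x̄ - mu_0 = (4.75, 7) - (7, 3) = (-2.25, 4).

Step 2 — sample covariance matrix, S[i,j] = (1/(n-1)) · Σ_k (x_{k,i} - mean_i) · (x_{k,j} - mean_j), divisor n-1 = 3:
  S[X,X] = ((0.25)·(0.25) + (-1.75)·(-1.75) + (0.25)·(0.25) + (1.25)·(1.25)) / 3 = 4.75/3 = 1.5833
  S[X,Y] = ((0.25)·(0) + (-1.75)·(-2) + (0.25)·(2) + (1.25)·(0)) / 3 = 4/3 = 1.3333
  S[Y,Y] = ((0)·(0) + (-2)·(-2) + (2)·(2) + (0)·(0)) / 3 = 8/3 = 2.6667
  S = [[1.5833, 1.3333],
 [1.3333, 2.6667]].

Step 3 — invert S. det(S) = 1.5833·2.6667 - (1.3333)² = 2.4444.
  S^{-1} = (1/det) · [[d, -b], [-b, a]] = [[1.0909, -0.5455],
 [-0.5455, 0.6477]].

Step 4 — quadratic form (x̄ - mu_0)^T · S^{-1} · (x̄ - mu_0):
  S^{-1} · (x̄ - mu_0) = (-4.6364, 3.8182),
  (x̄ - mu_0)^T · [...] = (-2.25)·(-4.6364) + (4)·(3.8182) = 25.7045.

Step 5 — scale by n: T² = 4 · 25.7045 = 102.8182.

T² ≈ 102.8182


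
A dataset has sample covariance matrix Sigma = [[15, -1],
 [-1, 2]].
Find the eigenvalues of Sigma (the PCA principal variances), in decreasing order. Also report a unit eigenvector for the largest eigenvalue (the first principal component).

Step 1 — characteristic polynomial of 2×2 Sigma:
  det(Sigma - λI) = λ² - trace · λ + det = 0.
  trace = 15 + 2 = 17, det = 15·2 - (-1)² = 29.
Step 2 — discriminant:
  Δ = trace² - 4·det = 289 - 116 = 173.
Step 3 — eigenvalues:
  λ = (trace ± √Δ)/2 = (17 ± 13.1529)/2,
  λ_1 = 15.0765,  λ_2 = 1.9235.

Step 4 — unit eigenvector for λ_1: solve (Sigma - λ_1 I)v = 0. First row:
  (15 - 15.0765)·v_x + (-1)·v_y = 0, i.e. (-0.0765)·v_x + (-1)·v_y = 0,
  so v ∝ (b, λ_1 - a) = (-1, 0.0765); multiply by -1 so the first entry is positive: u = (1, -0.0765).
  ||u|| = √((1)² + (-0.0765)²) = √(1.0058) ≈ 1.0029,
  v_1 = u/||u|| ≈ (0.9971, -0.0763) (||v_1|| = 1).

λ_1 = 15.0765,  λ_2 = 1.9235;  v_1 ≈ (0.9971, -0.0763)


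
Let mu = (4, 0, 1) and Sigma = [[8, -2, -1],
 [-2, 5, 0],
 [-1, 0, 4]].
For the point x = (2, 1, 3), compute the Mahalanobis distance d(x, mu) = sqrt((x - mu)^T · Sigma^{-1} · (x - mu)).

Step 1 — centre the observation: (x - mu) = (-2, 1, 2).

Step 2 — invert Sigma (cofactor / det for 3×3, or solve directly):
  Sigma^{-1} = [[0.1439, 0.0576, 0.036],
 [0.0576, 0.223, 0.0144],
 [0.036, 0.0144, 0.259]].

Step 3 — form the quadratic (x - mu)^T · Sigma^{-1} · (x - mu):
  Sigma^{-1} · (x - mu) = (-0.1583, 0.1367, 0.4604).
  (x - mu)^T · [Sigma^{-1} · (x - mu)] = (-2)·(-0.1583) + (1)·(0.1367) + (2)·(0.4604) = 1.3741.

Step 4 — take square root: d = √(1.3741) ≈ 1.1722.

d(x, mu) = √(1.3741) ≈ 1.1722


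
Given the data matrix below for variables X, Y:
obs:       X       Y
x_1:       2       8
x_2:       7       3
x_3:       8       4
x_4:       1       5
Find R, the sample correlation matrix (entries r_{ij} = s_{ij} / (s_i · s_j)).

Step 1 — column means:
  mean(X) = (2 + 7 + 8 + 1) / 4 = 18/4 = 4.5
  mean(Y) = (8 + 3 + 4 + 5) / 4 = 20/4 = 5

Step 2 — sample variances and covariances s[i,j] = (1/(n-1)) · Σ_k (x_{k,i} - mean_i) · (x_{k,j} - mean_j), with n-1 = 3:
  s[X,X] = ((-2.5)·(-2.5) + (2.5)·(2.5) + (3.5)·(3.5) + (-3.5)·(-3.5)) / 3 = 37/3 = 12.3333
  s[X,Y] = ((-2.5)·(3) + (2.5)·(-2) + (3.5)·(-1) + (-3.5)·(0)) / 3 = -16/3 = -5.3333
  s[Y,Y] = ((3)·(3) + (-2)·(-2) + (-1)·(-1) + (0)·(0)) / 3 = 14/3 = 4.6667
  Sample standard deviations s_i = √(s[i,i]):
  s(X) = √(12.3333) = 3.5119
  s(Y) = √(4.6667) = 2.1602

Step 3 — r_{ij} = s_{ij} / (s_i · s_j):
  r[X,X] = 1 (diagonal).
  r[X,Y] = -5.3333 / (3.5119 · 2.1602) = -5.3333 / 7.5865 = -0.703
  r[Y,Y] = 1 (diagonal).

R is symmetric with unit diagonal. Assembling:

R = [[1, -0.703],
 [-0.703, 1]]


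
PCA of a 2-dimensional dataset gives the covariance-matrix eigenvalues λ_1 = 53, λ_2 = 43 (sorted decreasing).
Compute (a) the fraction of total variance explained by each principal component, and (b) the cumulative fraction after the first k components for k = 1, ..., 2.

Step 1 — total variance = trace(Sigma) = Σ λ_i = 53 + 43 = 96.

Step 2 — fraction explained by component i = λ_i / Σ λ:
  PC1: 53/96 = 0.5521
  PC2: 43/96 = 0.4479

Step 3 — cumulative fraction after k components = (λ_1 + ... + λ_k) / Σ λ:
  k = 1: 53/96 = 0.5521
  k = 2: (53 + 43)/96 = 96/96 = 1

Summary (fraction, with percent):

explained: PC1 0.5521 (55.21%), PC2 0.4479 (44.79%);  cumulative: 0.5521, 1


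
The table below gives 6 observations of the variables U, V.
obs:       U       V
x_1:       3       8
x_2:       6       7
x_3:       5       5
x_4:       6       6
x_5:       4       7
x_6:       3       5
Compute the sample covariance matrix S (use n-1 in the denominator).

Step 1 — column means:
  mean(U) = (3 + 6 + 5 + 6 + 4 + 3) / 6 = 27/6 = 4.5
  mean(V) = (8 + 7 + 5 + 6 + 7 + 5) / 6 = 38/6 = 6.3333

Step 2 — sample covariance S[i,j] = (1/(n-1)) · Σ_k (x_{k,i} - mean_i) · (x_{k,j} - mean_j), with n-1 = 5.
  S[U,U] = ((-1.5)·(-1.5) + (1.5)·(1.5) + (0.5)·(0.5) + (1.5)·(1.5) + (-0.5)·(-0.5) + (-1.5)·(-1.5)) / 5 = 9.5/5 = 1.9
  S[U,V] = ((-1.5)·(1.6667) + (1.5)·(0.6667) + (0.5)·(-1.3333) + (1.5)·(-0.3333) + (-0.5)·(0.6667) + (-1.5)·(-1.3333)) / 5 = -1/5 = -0.2
  S[V,V] = ((1.6667)·(1.6667) + (0.6667)·(0.6667) + (-1.3333)·(-1.3333) + (-0.3333)·(-0.3333) + (0.6667)·(0.6667) + (-1.3333)·(-1.3333)) / 5 = 7.3333/5 = 1.4667

S is symmetric (S[j,i] = S[i,j]). Assembling:

S = [[1.9, -0.2],
 [-0.2, 1.4667]]


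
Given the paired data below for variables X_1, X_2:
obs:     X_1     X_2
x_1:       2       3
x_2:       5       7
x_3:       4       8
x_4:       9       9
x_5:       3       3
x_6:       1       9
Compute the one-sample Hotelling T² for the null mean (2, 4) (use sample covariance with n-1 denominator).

Step 1 — sample mean vector:
  mean(X_1) = (2 + 5 + 4 + 9 + 3 + 1) / 6 = 24/6 = 4
  mean(X_2) = (3 + 7 + 8 + 9 + 3 + 9) / 6 = 39/6 = 6.5
  x̄ = (4, 6.5),  deviation x̄ - mu_0 = (4, 6.5) - (2, 4) = (2, 2.5).

Step 2 — sample covariance matrix, S[i,j] = (1/(n-1)) · Σ_k (x_{k,i} - mean_i) · (x_{k,j} - mean_j), divisor n-1 = 5:
  S[X_1,X_1] = ((-2)·(-2) + (1)·(1) + (0)·(0) + (5)·(5) + (-1)·(-1) + (-3)·(-3)) / 5 = 40/5 = 8
  S[X_1,X_2] = ((-2)·(-3.5) + (1)·(0.5) + (0)·(1.5) + (5)·(2.5) + (-1)·(-3.5) + (-3)·(2.5)) / 5 = 16/5 = 3.2
  S[X_2,X_2] = ((-3.5)·(-3.5) + (0.5)·(0.5) + (1.5)·(1.5) + (2.5)·(2.5) + (-3.5)·(-3.5) + (2.5)·(2.5)) / 5 = 39.5/5 = 7.9
  S = [[8, 3.2],
 [3.2, 7.9]].

Step 3 — invert S. det(S) = 8·7.9 - (3.2)² = 52.96.
  S^{-1} = (1/det) · [[d, -b], [-b, a]] = [[0.1492, -0.0604],
 [-0.0604, 0.1511]].

Step 4 — quadratic form (x̄ - mu_0)^T · S^{-1} · (x̄ - mu_0):
  S^{-1} · (x̄ - mu_0) = (0.1473, 0.2568),
  (x̄ - mu_0)^T · [...] = (2)·(0.1473) + (2.5)·(0.2568) = 0.9366.

Step 5 — scale by n: T² = 6 · 0.9366 = 5.6193.

T² ≈ 5.6193


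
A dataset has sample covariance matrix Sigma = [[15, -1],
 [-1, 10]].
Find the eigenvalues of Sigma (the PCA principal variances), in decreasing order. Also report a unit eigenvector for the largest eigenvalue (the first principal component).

Step 1 — characteristic polynomial of 2×2 Sigma:
  det(Sigma - λI) = λ² - trace · λ + det = 0.
  trace = 15 + 10 = 25, det = 15·10 - (-1)² = 149.
Step 2 — discriminant:
  Δ = trace² - 4·det = 625 - 596 = 29.
Step 3 — eigenvalues:
  λ = (trace ± √Δ)/2 = (25 ± 5.3852)/2,
  λ_1 = 15.1926,  λ_2 = 9.8074.

Step 4 — unit eigenvector for λ_1: solve (Sigma - λ_1 I)v = 0. First row:
  (15 - 15.1926)·v_x + (-1)·v_y = 0, i.e. (-0.1926)·v_x + (-1)·v_y = 0,
  so v ∝ (b, λ_1 - a) = (-1, 0.1926); multiply by -1 so the first entry is positive: u = (1, -0.1926).
  ||u|| = √((1)² + (-0.1926)²) = √(1.0371) ≈ 1.0184,
  v_1 = u/||u|| ≈ (0.982, -0.1891) (||v_1|| = 1).

λ_1 = 15.1926,  λ_2 = 9.8074;  v_1 ≈ (0.982, -0.1891)


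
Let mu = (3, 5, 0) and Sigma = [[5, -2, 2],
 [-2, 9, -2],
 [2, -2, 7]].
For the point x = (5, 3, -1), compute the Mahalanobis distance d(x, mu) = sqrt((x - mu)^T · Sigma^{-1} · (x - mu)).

Step 1 — centre the observation: (x - mu) = (2, -2, -1).

Step 2 — invert Sigma (cofactor / det for 3×3, or solve directly):
  Sigma^{-1} = [[0.2389, 0.0405, -0.0567],
 [0.0405, 0.1255, 0.0243],
 [-0.0567, 0.0243, 0.166]].

Step 3 — form the quadratic (x - mu)^T · Sigma^{-1} · (x - mu):
  Sigma^{-1} · (x - mu) = (0.4534, -0.1943, -0.3279).
  (x - mu)^T · [Sigma^{-1} · (x - mu)] = (2)·(0.4534) + (-2)·(-0.1943) + (-1)·(-0.3279) = 1.6235.

Step 4 — take square root: d = √(1.6235) ≈ 1.2742.

d(x, mu) = √(1.6235) ≈ 1.2742


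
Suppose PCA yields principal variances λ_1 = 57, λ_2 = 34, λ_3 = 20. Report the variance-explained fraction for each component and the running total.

Step 1 — total variance = trace(Sigma) = Σ λ_i = 57 + 34 + 20 = 111.

Step 2 — fraction explained by component i = λ_i / Σ λ:
  PC1: 57/111 = 0.5135
  PC2: 34/111 = 0.3063
  PC3: 20/111 = 0.1802

Step 3 — cumulative fraction after k components = (λ_1 + ... + λ_k) / Σ λ:
  k = 1: 57/111 = 0.5135
  k = 2: (57 + 34)/111 = 91/111 = 0.8198
  k = 3: (57 + 34 + 20)/111 = 111/111 = 1

Summary (fraction, with percent):

explained: PC1 0.5135 (51.35%), PC2 0.3063 (30.63%), PC3 0.1802 (18.02%);  cumulative: 0.5135, 0.8198, 1


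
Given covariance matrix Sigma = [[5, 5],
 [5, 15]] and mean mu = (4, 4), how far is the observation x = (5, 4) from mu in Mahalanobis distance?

Step 1 — centre the observation: (x - mu) = (1, 0).

Step 2 — invert Sigma. det(Sigma) = 5·15 - (5)² = 50.
  Sigma^{-1} = (1/det) · [[d, -b], [-b, a]] = [[0.3, -0.1],
 [-0.1, 0.1]].

Step 3 — form the quadratic (x - mu)^T · Sigma^{-1} · (x - mu):
  Sigma^{-1} · (x - mu) = (0.3, -0.1).
  (x - mu)^T · [Sigma^{-1} · (x - mu)] = (1)·(0.3) + (0)·(-0.1) = 0.3.

Step 4 — take square root: d = √(0.3) ≈ 0.5477.

d(x, mu) = √(0.3) ≈ 0.5477


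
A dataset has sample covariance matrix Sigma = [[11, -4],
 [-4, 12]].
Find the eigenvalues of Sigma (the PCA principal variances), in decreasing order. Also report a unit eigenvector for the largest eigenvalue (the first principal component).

Step 1 — characteristic polynomial of 2×2 Sigma:
  det(Sigma - λI) = λ² - trace · λ + det = 0.
  trace = 11 + 12 = 23, det = 11·12 - (-4)² = 116.
Step 2 — discriminant:
  Δ = trace² - 4·det = 529 - 464 = 65.
Step 3 — eigenvalues:
  λ = (trace ± √Δ)/2 = (23 ± 8.0623)/2,
  λ_1 = 15.5311,  λ_2 = 7.4689.

Step 4 — unit eigenvector for λ_1: solve (Sigma - λ_1 I)v = 0. First row:
  (11 - 15.5311)·v_x + (-4)·v_y = 0, i.e. (-4.5311)·v_x + (-4)·v_y = 0,
  so v ∝ (b, λ_1 - a) = (-4, 4.5311); multiply by -1 so the first entry is positive: u = (4, -4.5311).
  ||u|| = √((4)² + (-4.5311)²) = √(36.5311) ≈ 6.0441,
  v_1 = u/||u|| ≈ (0.6618, -0.7497) (||v_1|| = 1).

λ_1 = 15.5311,  λ_2 = 7.4689;  v_1 ≈ (0.6618, -0.7497)


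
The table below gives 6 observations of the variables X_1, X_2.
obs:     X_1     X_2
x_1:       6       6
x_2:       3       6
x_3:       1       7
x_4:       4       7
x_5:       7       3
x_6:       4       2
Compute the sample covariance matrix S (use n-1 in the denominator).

Step 1 — column means:
  mean(X_1) = (6 + 3 + 1 + 4 + 7 + 4) / 6 = 25/6 = 4.1667
  mean(X_2) = (6 + 6 + 7 + 7 + 3 + 2) / 6 = 31/6 = 5.1667

Step 2 — sample covariance S[i,j] = (1/(n-1)) · Σ_k (x_{k,i} - mean_i) · (x_{k,j} - mean_j), with n-1 = 5.
  S[X_1,X_1] = ((1.8333)·(1.8333) + (-1.1667)·(-1.1667) + (-3.1667)·(-3.1667) + (-0.1667)·(-0.1667) + (2.8333)·(2.8333) + (-0.1667)·(-0.1667)) / 5 = 22.8333/5 = 4.5667
  S[X_1,X_2] = ((1.8333)·(0.8333) + (-1.1667)·(0.8333) + (-3.1667)·(1.8333) + (-0.1667)·(1.8333) + (2.8333)·(-2.1667) + (-0.1667)·(-3.1667)) / 5 = -11.1667/5 = -2.2333
  S[X_2,X_2] = ((0.8333)·(0.8333) + (0.8333)·(0.8333) + (1.8333)·(1.8333) + (1.8333)·(1.8333) + (-2.1667)·(-2.1667) + (-3.1667)·(-3.1667)) / 5 = 22.8333/5 = 4.5667

S is symmetric (S[j,i] = S[i,j]). Assembling:

S = [[4.5667, -2.2333],
 [-2.2333, 4.5667]]


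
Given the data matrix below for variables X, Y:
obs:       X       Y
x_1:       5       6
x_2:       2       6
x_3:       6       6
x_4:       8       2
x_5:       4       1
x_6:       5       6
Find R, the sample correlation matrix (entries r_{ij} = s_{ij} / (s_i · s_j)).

Step 1 — column means:
  mean(X) = (5 + 2 + 6 + 8 + 4 + 5) / 6 = 30/6 = 5
  mean(Y) = (6 + 6 + 6 + 2 + 1 + 6) / 6 = 27/6 = 4.5

Step 2 — sample variances and covariances s[i,j] = (1/(n-1)) · Σ_k (x_{k,i} - mean_i) · (x_{k,j} - mean_j), with n-1 = 5:
  s[X,X] = ((0)·(0) + (-3)·(-3) + (1)·(1) + (3)·(3) + (-1)·(-1) + (0)·(0)) / 5 = 20/5 = 4
  s[X,Y] = ((0)·(1.5) + (-3)·(1.5) + (1)·(1.5) + (3)·(-2.5) + (-1)·(-3.5) + (0)·(1.5)) / 5 = -7/5 = -1.4
  s[Y,Y] = ((1.5)·(1.5) + (1.5)·(1.5) + (1.5)·(1.5) + (-2.5)·(-2.5) + (-3.5)·(-3.5) + (1.5)·(1.5)) / 5 = 27.5/5 = 5.5
  Sample standard deviations s_i = √(s[i,i]):
  s(X) = √(4) = 2
  s(Y) = √(5.5) = 2.3452

Step 3 — r_{ij} = s_{ij} / (s_i · s_j):
  r[X,X] = 1 (diagonal).
  r[X,Y] = -1.4 / (2 · 2.3452) = -1.4 / 4.6904 = -0.2985
  r[Y,Y] = 1 (diagonal).

R is symmetric with unit diagonal. Assembling:

R = [[1, -0.2985],
 [-0.2985, 1]]


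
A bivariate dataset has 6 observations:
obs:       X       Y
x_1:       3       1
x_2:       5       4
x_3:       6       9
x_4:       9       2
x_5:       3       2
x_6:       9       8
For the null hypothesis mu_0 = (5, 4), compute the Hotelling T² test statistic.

Step 1 — sample mean vector:
  mean(X) = (3 + 5 + 6 + 9 + 3 + 9) / 6 = 35/6 = 5.8333
  mean(Y) = (1 + 4 + 9 + 2 + 2 + 8) / 6 = 26/6 = 4.3333
  x̄ = (5.8333, 4.3333),  deviation x̄ - mu_0 = (5.8333, 4.3333) - (5, 4) = (0.8333, 0.3333).

Step 2 — sample covariance matrix, S[i,j] = (1/(n-1)) · Σ_k (x_{k,i} - mean_i) · (x_{k,j} - mean_j), divisor n-1 = 5:
  S[X,X] = ((-2.8333)·(-2.8333) + (-0.8333)·(-0.8333) + (0.1667)·(0.1667) + (3.1667)·(3.1667) + (-2.8333)·(-2.8333) + (3.1667)·(3.1667)) / 5 = 36.8333/5 = 7.3667
  S[X,Y] = ((-2.8333)·(-3.3333) + (-0.8333)·(-0.3333) + (0.1667)·(4.6667) + (3.1667)·(-2.3333) + (-2.8333)·(-2.3333) + (3.1667)·(3.6667)) / 5 = 21.3333/5 = 4.2667
  S[Y,Y] = ((-3.3333)·(-3.3333) + (-0.3333)·(-0.3333) + (4.6667)·(4.6667) + (-2.3333)·(-2.3333) + (-2.3333)·(-2.3333) + (3.6667)·(3.6667)) / 5 = 57.3333/5 = 11.4667
  S = [[7.3667, 4.2667],
 [4.2667, 11.4667]].

Step 3 — invert S. det(S) = 7.3667·11.4667 - (4.2667)² = 66.2667.
  S^{-1} = (1/det) · [[d, -b], [-b, a]] = [[0.173, -0.0644],
 [-0.0644, 0.1112]].

Step 4 — quadratic form (x̄ - mu_0)^T · S^{-1} · (x̄ - mu_0):
  S^{-1} · (x̄ - mu_0) = (0.1227, -0.0166),
  (x̄ - mu_0)^T · [...] = (0.8333)·(0.1227) + (0.3333)·(-0.0166) = 0.0967.

Step 5 — scale by n: T² = 6 · 0.0967 = 0.5805.

T² ≈ 0.5805


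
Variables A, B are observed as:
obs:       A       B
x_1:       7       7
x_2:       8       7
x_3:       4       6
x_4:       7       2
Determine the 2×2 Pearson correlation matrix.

Step 1 — column means:
  mean(A) = (7 + 8 + 4 + 7) / 4 = 26/4 = 6.5
  mean(B) = (7 + 7 + 6 + 2) / 4 = 22/4 = 5.5

Step 2 — sample variances and covariances s[i,j] = (1/(n-1)) · Σ_k (x_{k,i} - mean_i) · (x_{k,j} - mean_j), with n-1 = 3:
  s[A,A] = ((0.5)·(0.5) + (1.5)·(1.5) + (-2.5)·(-2.5) + (0.5)·(0.5)) / 3 = 9/3 = 3
  s[A,B] = ((0.5)·(1.5) + (1.5)·(1.5) + (-2.5)·(0.5) + (0.5)·(-3.5)) / 3 = 0/3 = 0
  s[B,B] = ((1.5)·(1.5) + (1.5)·(1.5) + (0.5)·(0.5) + (-3.5)·(-3.5)) / 3 = 17/3 = 5.6667
  Sample standard deviations s_i = √(s[i,i]):
  s(A) = √(3) = 1.7321
  s(B) = √(5.6667) = 2.3805

Step 3 — r_{ij} = s_{ij} / (s_i · s_j):
  r[A,A] = 1 (diagonal).
  r[A,B] = 0 / (1.7321 · 2.3805) = 0 / 4.1231 = 0
  r[B,B] = 1 (diagonal).

R is symmetric with unit diagonal. Assembling:

R = [[1, 0],
 [0, 1]]


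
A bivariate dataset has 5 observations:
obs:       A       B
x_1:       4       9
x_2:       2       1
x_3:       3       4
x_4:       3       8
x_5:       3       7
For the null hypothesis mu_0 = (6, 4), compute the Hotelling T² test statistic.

Step 1 — sample mean vector:
  mean(A) = (4 + 2 + 3 + 3 + 3) / 5 = 15/5 = 3
  mean(B) = (9 + 1 + 4 + 8 + 7) / 5 = 29/5 = 5.8
  x̄ = (3, 5.8),  deviation x̄ - mu_0 = (3, 5.8) - (6, 4) = (-3, 1.8).

Step 2 — sample covariance matrix, S[i,j] = (1/(n-1)) · Σ_k (x_{k,i} - mean_i) · (x_{k,j} - mean_j), divisor n-1 = 4:
  S[A,A] = ((1)·(1) + (-1)·(-1) + (0)·(0) + (0)·(0) + (0)·(0)) / 4 = 2/4 = 0.5
  S[A,B] = ((1)·(3.2) + (-1)·(-4.8) + (0)·(-1.8) + (0)·(2.2) + (0)·(1.2)) / 4 = 8/4 = 2
  S[B,B] = ((3.2)·(3.2) + (-4.8)·(-4.8) + (-1.8)·(-1.8) + (2.2)·(2.2) + (1.2)·(1.2)) / 4 = 42.8/4 = 10.7
  S = [[0.5, 2],
 [2, 10.7]].

Step 3 — invert S. det(S) = 0.5·10.7 - (2)² = 1.35.
  S^{-1} = (1/det) · [[d, -b], [-b, a]] = [[7.9259, -1.4815],
 [-1.4815, 0.3704]].

Step 4 — quadratic form (x̄ - mu_0)^T · S^{-1} · (x̄ - mu_0):
  S^{-1} · (x̄ - mu_0) = (-26.4444, 5.1111),
  (x̄ - mu_0)^T · [...] = (-3)·(-26.4444) + (1.8)·(5.1111) = 88.5333.

Step 5 — scale by n: T² = 5 · 88.5333 = 442.6667.

T² ≈ 442.6667


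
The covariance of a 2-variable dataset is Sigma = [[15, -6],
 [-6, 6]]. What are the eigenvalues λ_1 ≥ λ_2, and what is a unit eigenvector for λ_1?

Step 1 — characteristic polynomial of 2×2 Sigma:
  det(Sigma - λI) = λ² - trace · λ + det = 0.
  trace = 15 + 6 = 21, det = 15·6 - (-6)² = 54.
Step 2 — discriminant:
  Δ = trace² - 4·det = 441 - 216 = 225.
Step 3 — eigenvalues:
  λ = (trace ± √Δ)/2 = (21 ± 15)/2,
  λ_1 = 18,  λ_2 = 3.

Step 4 — unit eigenvector for λ_1: solve (Sigma - λ_1 I)v = 0. First row:
  (15 - 18)·v_x + (-6)·v_y = 0, i.e. (-3)·v_x + (-6)·v_y = 0,
  so v ∝ (b, λ_1 - a) = (-6, 3); multiply by -1 so the first entry is positive: u = (6, -3).
  ||u|| = √((6)² + (-3)²) = √(45) ≈ 6.7082,
  v_1 = u/||u|| ≈ (0.8944, -0.4472) (||v_1|| = 1).

λ_1 = 18,  λ_2 = 3;  v_1 ≈ (0.8944, -0.4472)


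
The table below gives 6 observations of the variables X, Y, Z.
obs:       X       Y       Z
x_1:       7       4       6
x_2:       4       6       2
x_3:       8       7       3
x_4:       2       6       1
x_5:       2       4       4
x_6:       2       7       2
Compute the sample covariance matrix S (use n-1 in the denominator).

Step 1 — column means:
  mean(X) = (7 + 4 + 8 + 2 + 2 + 2) / 6 = 25/6 = 4.1667
  mean(Y) = (4 + 6 + 7 + 6 + 4 + 7) / 6 = 34/6 = 5.6667
  mean(Z) = (6 + 2 + 3 + 1 + 4 + 2) / 6 = 18/6 = 3

Step 2 — sample covariance S[i,j] = (1/(n-1)) · Σ_k (x_{k,i} - mean_i) · (x_{k,j} - mean_j), with n-1 = 5.
  S[X,X] = ((2.8333)·(2.8333) + (-0.1667)·(-0.1667) + (3.8333)·(3.8333) + (-2.1667)·(-2.1667) + (-2.1667)·(-2.1667) + (-2.1667)·(-2.1667)) / 5 = 36.8333/5 = 7.3667
  S[X,Y] = ((2.8333)·(-1.6667) + (-0.1667)·(0.3333) + (3.8333)·(1.3333) + (-2.1667)·(0.3333) + (-2.1667)·(-1.6667) + (-2.1667)·(1.3333)) / 5 = 0.3333/5 = 0.0667
  S[X,Z] = ((2.8333)·(3) + (-0.1667)·(-1) + (3.8333)·(0) + (-2.1667)·(-2) + (-2.1667)·(1) + (-2.1667)·(-1)) / 5 = 13/5 = 2.6
  S[Y,Y] = ((-1.6667)·(-1.6667) + (0.3333)·(0.3333) + (1.3333)·(1.3333) + (0.3333)·(0.3333) + (-1.6667)·(-1.6667) + (1.3333)·(1.3333)) / 5 = 9.3333/5 = 1.8667
  S[Y,Z] = ((-1.6667)·(3) + (0.3333)·(-1) + (1.3333)·(0) + (0.3333)·(-2) + (-1.6667)·(1) + (1.3333)·(-1)) / 5 = -9/5 = -1.8
  S[Z,Z] = ((3)·(3) + (-1)·(-1) + (0)·(0) + (-2)·(-2) + (1)·(1) + (-1)·(-1)) / 5 = 16/5 = 3.2

S is symmetric (S[j,i] = S[i,j]). Assembling:

S = [[7.3667, 0.0667, 2.6],
 [0.0667, 1.8667, -1.8],
 [2.6, -1.8, 3.2]]


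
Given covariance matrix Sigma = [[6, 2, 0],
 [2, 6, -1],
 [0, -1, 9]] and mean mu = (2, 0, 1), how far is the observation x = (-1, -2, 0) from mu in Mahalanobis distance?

Step 1 — centre the observation: (x - mu) = (-3, -2, -1).

Step 2 — invert Sigma (cofactor / det for 3×3, or solve directly):
  Sigma^{-1} = [[0.1879, -0.0638, -0.0071],
 [-0.0638, 0.1915, 0.0213],
 [-0.0071, 0.0213, 0.1135]].

Step 3 — form the quadratic (x - mu)^T · Sigma^{-1} · (x - mu):
  Sigma^{-1} · (x - mu) = (-0.4291, -0.2128, -0.1348).
  (x - mu)^T · [Sigma^{-1} · (x - mu)] = (-3)·(-0.4291) + (-2)·(-0.2128) + (-1)·(-0.1348) = 1.8475.

Step 4 — take square root: d = √(1.8475) ≈ 1.3592.

d(x, mu) = √(1.8475) ≈ 1.3592


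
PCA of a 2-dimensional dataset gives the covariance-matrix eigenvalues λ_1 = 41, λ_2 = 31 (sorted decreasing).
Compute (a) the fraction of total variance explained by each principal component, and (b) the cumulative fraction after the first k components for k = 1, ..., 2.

Step 1 — total variance = trace(Sigma) = Σ λ_i = 41 + 31 = 72.

Step 2 — fraction explained by component i = λ_i / Σ λ:
  PC1: 41/72 = 0.5694
  PC2: 31/72 = 0.4306

Step 3 — cumulative fraction after k components = (λ_1 + ... + λ_k) / Σ λ:
  k = 1: 41/72 = 0.5694
  k = 2: (41 + 31)/72 = 72/72 = 1

Summary (fraction, with percent):

explained: PC1 0.5694 (56.94%), PC2 0.4306 (43.06%);  cumulative: 0.5694, 1


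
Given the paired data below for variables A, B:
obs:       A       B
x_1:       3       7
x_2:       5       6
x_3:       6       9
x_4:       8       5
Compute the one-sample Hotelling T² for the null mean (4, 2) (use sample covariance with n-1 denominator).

Step 1 — sample mean vector:
  mean(A) = (3 + 5 + 6 + 8) / 4 = 22/4 = 5.5
  mean(B) = (7 + 6 + 9 + 5) / 4 = 27/4 = 6.75
  x̄ = (5.5, 6.75),  deviation x̄ - mu_0 = (5.5, 6.75) - (4, 2) = (1.5, 4.75).

Step 2 — sample covariance matrix, S[i,j] = (1/(n-1)) · Σ_k (x_{k,i} - mean_i) · (x_{k,j} - mean_j), divisor n-1 = 3:
  S[A,A] = ((-2.5)·(-2.5) + (-0.5)·(-0.5) + (0.5)·(0.5) + (2.5)·(2.5)) / 3 = 13/3 = 4.3333
  S[A,B] = ((-2.5)·(0.25) + (-0.5)·(-0.75) + (0.5)·(2.25) + (2.5)·(-1.75)) / 3 = -3.5/3 = -1.1667
  S[B,B] = ((0.25)·(0.25) + (-0.75)·(-0.75) + (2.25)·(2.25) + (-1.75)·(-1.75)) / 3 = 8.75/3 = 2.9167
  S = [[4.3333, -1.1667],
 [-1.1667, 2.9167]].

Step 3 — invert S. det(S) = 4.3333·2.9167 - (-1.1667)² = 11.2778.
  S^{-1} = (1/det) · [[d, -b], [-b, a]] = [[0.2586, 0.1034],
 [0.1034, 0.3842]].

Step 4 — quadratic form (x̄ - mu_0)^T · S^{-1} · (x̄ - mu_0):
  S^{-1} · (x̄ - mu_0) = (0.8793, 1.9803),
  (x̄ - mu_0)^T · [...] = (1.5)·(0.8793) + (4.75)·(1.9803) = 10.7254.

Step 5 — scale by n: T² = 4 · 10.7254 = 42.9015.

T² ≈ 42.9015


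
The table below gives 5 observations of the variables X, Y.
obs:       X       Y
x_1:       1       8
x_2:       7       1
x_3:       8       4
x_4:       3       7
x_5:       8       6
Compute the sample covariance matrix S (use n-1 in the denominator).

Step 1 — column means:
  mean(X) = (1 + 7 + 8 + 3 + 8) / 5 = 27/5 = 5.4
  mean(Y) = (8 + 1 + 4 + 7 + 6) / 5 = 26/5 = 5.2

Step 2 — sample covariance S[i,j] = (1/(n-1)) · Σ_k (x_{k,i} - mean_i) · (x_{k,j} - mean_j), with n-1 = 4.
  S[X,X] = ((-4.4)·(-4.4) + (1.6)·(1.6) + (2.6)·(2.6) + (-2.4)·(-2.4) + (2.6)·(2.6)) / 4 = 41.2/4 = 10.3
  S[X,Y] = ((-4.4)·(2.8) + (1.6)·(-4.2) + (2.6)·(-1.2) + (-2.4)·(1.8) + (2.6)·(0.8)) / 4 = -24.4/4 = -6.1
  S[Y,Y] = ((2.8)·(2.8) + (-4.2)·(-4.2) + (-1.2)·(-1.2) + (1.8)·(1.8) + (0.8)·(0.8)) / 4 = 30.8/4 = 7.7

S is symmetric (S[j,i] = S[i,j]). Assembling:

S = [[10.3, -6.1],
 [-6.1, 7.7]]


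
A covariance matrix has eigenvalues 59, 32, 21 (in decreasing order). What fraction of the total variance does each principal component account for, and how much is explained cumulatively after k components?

Step 1 — total variance = trace(Sigma) = Σ λ_i = 59 + 32 + 21 = 112.

Step 2 — fraction explained by component i = λ_i / Σ λ:
  PC1: 59/112 = 0.5268
  PC2: 32/112 = 0.2857
  PC3: 21/112 = 0.1875

Step 3 — cumulative fraction after k components = (λ_1 + ... + λ_k) / Σ λ:
  k = 1: 59/112 = 0.5268
  k = 2: (59 + 32)/112 = 91/112 = 0.8125
  k = 3: (59 + 32 + 21)/112 = 112/112 = 1

Summary (fraction, with percent):

explained: PC1 0.5268 (52.68%), PC2 0.2857 (28.57%), PC3 0.1875 (18.75%);  cumulative: 0.5268, 0.8125, 1


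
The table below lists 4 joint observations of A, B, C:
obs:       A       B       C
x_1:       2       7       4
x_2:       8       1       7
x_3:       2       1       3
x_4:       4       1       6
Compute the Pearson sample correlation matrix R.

Step 1 — column means:
  mean(A) = (2 + 8 + 2 + 4) / 4 = 16/4 = 4
  mean(B) = (7 + 1 + 1 + 1) / 4 = 10/4 = 2.5
  mean(C) = (4 + 7 + 3 + 6) / 4 = 20/4 = 5

Step 2 — sample variances and covariances s[i,j] = (1/(n-1)) · Σ_k (x_{k,i} - mean_i) · (x_{k,j} - mean_j), with n-1 = 3:
  s[A,A] = ((-2)·(-2) + (4)·(4) + (-2)·(-2) + (0)·(0)) / 3 = 24/3 = 8
  s[A,B] = ((-2)·(4.5) + (4)·(-1.5) + (-2)·(-1.5) + (0)·(-1.5)) / 3 = -12/3 = -4
  s[A,C] = ((-2)·(-1) + (4)·(2) + (-2)·(-2) + (0)·(1)) / 3 = 14/3 = 4.6667
  s[B,B] = ((4.5)·(4.5) + (-1.5)·(-1.5) + (-1.5)·(-1.5) + (-1.5)·(-1.5)) / 3 = 27/3 = 9
  s[B,C] = ((4.5)·(-1) + (-1.5)·(2) + (-1.5)·(-2) + (-1.5)·(1)) / 3 = -6/3 = -2
  s[C,C] = ((-1)·(-1) + (2)·(2) + (-2)·(-2) + (1)·(1)) / 3 = 10/3 = 3.3333
  Sample standard deviations s_i = √(s[i,i]):
  s(A) = √(8) = 2.8284
  s(B) = √(9) = 3
  s(C) = √(3.3333) = 1.8257

Step 3 — r_{ij} = s_{ij} / (s_i · s_j):
  r[A,A] = 1 (diagonal).
  r[A,B] = -4 / (2.8284 · 3) = -4 / 8.4853 = -0.4714
  r[A,C] = 4.6667 / (2.8284 · 1.8257) = 4.6667 / 5.164 = 0.9037
  r[B,B] = 1 (diagonal).
  r[B,C] = -2 / (3 · 1.8257) = -2 / 5.4772 = -0.3651
  r[C,C] = 1 (diagonal).

R is symmetric with unit diagonal. Assembling:

R = [[1, -0.4714, 0.9037],
 [-0.4714, 1, -0.3651],
 [0.9037, -0.3651, 1]]
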